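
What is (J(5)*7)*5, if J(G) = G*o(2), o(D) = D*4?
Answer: 1400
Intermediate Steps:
o(D) = 4*D
J(G) = 8*G (J(G) = G*(4*2) = G*8 = 8*G)
(J(5)*7)*5 = ((8*5)*7)*5 = (40*7)*5 = 280*5 = 1400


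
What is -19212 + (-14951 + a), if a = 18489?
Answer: -15674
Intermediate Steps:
-19212 + (-14951 + a) = -19212 + (-14951 + 18489) = -19212 + 3538 = -15674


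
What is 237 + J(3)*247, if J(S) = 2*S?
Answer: 1719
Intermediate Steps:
237 + J(3)*247 = 237 + (2*3)*247 = 237 + 6*247 = 237 + 1482 = 1719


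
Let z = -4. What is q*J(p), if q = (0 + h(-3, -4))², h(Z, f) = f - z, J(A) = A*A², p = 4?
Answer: 0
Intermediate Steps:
J(A) = A³
h(Z, f) = 4 + f (h(Z, f) = f - 1*(-4) = f + 4 = 4 + f)
q = 0 (q = (0 + (4 - 4))² = (0 + 0)² = 0² = 0)
q*J(p) = 0*4³ = 0*64 = 0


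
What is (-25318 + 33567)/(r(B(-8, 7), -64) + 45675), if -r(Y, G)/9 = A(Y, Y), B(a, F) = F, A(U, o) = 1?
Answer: 8249/45666 ≈ 0.18064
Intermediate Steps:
r(Y, G) = -9 (r(Y, G) = -9*1 = -9)
(-25318 + 33567)/(r(B(-8, 7), -64) + 45675) = (-25318 + 33567)/(-9 + 45675) = 8249/45666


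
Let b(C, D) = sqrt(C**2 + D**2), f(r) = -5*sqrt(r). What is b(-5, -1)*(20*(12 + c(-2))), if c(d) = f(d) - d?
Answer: 280*sqrt(26) - 200*I*sqrt(13) ≈ 1427.7 - 721.11*I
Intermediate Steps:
c(d) = -d - 5*sqrt(d) (c(d) = -5*sqrt(d) - d = -d - 5*sqrt(d))
b(-5, -1)*(20*(12 + c(-2))) = sqrt((-5)**2 + (-1)**2)*(20*(12 + (-1*(-2) - 5*I*sqrt(2)))) = sqrt(25 + 1)*(20*(12 + (2 - 5*I*sqrt(2)))) = sqrt(26)*(20*(12 + (2 - 5*I*sqrt(2)))) = sqrt(26)*(20*(14 - 5*I*sqrt(2))) = sqrt(26)*(280 - 100*I*sqrt(2))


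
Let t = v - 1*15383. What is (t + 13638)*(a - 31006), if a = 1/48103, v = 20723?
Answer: -28305338127426/48103 ≈ -5.8843e+8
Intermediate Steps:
t = 5340 (t = 20723 - 1*15383 = 20723 - 15383 = 5340)
a = 1/48103 ≈ 2.0789e-5
(t + 13638)*(a - 31006) = (5340 + 13638)*(1/48103 - 31006) = 18978*(-1491481617/48103) = -28305338127426/48103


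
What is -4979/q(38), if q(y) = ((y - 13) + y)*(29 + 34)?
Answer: -4979/3969 ≈ -1.2545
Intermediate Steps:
q(y) = -819 + 126*y (q(y) = ((-13 + y) + y)*63 = (-13 + 2*y)*63 = -819 + 126*y)
-4979/q(38) = -4979/(-819 + 126*38) = -4979/(-819 + 4788) = -4979/3969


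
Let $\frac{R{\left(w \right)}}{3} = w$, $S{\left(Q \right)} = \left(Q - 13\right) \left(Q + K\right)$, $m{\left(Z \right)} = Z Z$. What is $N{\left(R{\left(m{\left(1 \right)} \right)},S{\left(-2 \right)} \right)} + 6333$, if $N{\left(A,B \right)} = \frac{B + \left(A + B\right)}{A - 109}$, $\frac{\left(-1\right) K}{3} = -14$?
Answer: $\frac{672495}{106} \approx 6344.3$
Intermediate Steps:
$K = 42$ ($K = \left(-3\right) \left(-14\right) = 42$)
$m{\left(Z \right)} = Z^{2}$
$S{\left(Q \right)} = \left(-13 + Q\right) \left(42 + Q\right)$ ($S{\left(Q \right)} = \left(Q - 13\right) \left(Q + 42\right) = \left(-13 + Q\right) \left(42 + Q\right)$)
$R{\left(w \right)} = 3 w$
$N{\left(A,B \right)} = \frac{A + 2 B}{-109 + A}$
$N{\left(R{\left(m{\left(1 \right)} \right)},S{\left(-2 \right)} \right)} + 6333 = \frac{3 \cdot 1^{2} + 2 \left(-546 + \left(-2\right)^{2} + 29 \left(-2\right)\right)}{-109 + 3 \cdot 1^{2}} + 6333 = \frac{3 \cdot 1 + 2 \left(-546 + 4 - 58\right)}{-109 + 3 \cdot 1} + 6333 = \frac{3 + 2 \left(-600\right)}{-109 + 3} + 6333 = \frac{3 - 1200}{-106} + 6333 = \left(- \frac{1}{106}\right) \left(-1197\right) + 6333 = \frac{1197}{106} + 6333 = \frac{672495}{106}$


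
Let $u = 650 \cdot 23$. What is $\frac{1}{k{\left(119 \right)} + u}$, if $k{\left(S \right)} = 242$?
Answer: $\frac{1}{15192} \approx 6.5824 \cdot 10^{-5}$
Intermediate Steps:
$u = 14950$
$\frac{1}{k{\left(119 \right)} + u} = \frac{1}{242 + 14950} = \frac{1}{15192}$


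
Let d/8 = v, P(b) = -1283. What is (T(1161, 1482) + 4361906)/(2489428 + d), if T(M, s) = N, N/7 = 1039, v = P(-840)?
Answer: 1456393/826388 ≈ 1.7624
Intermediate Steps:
v = -1283
d = -10264 (d = 8*(-1283) = -10264)
N = 7273 (N = 7*1039 = 7273)
T(M, s) = 7273
(T(1161, 1482) + 4361906)/(2489428 + d) = (7273 + 4361906)/(2489428 - 10264) = 4369179/2479164 = 4369179*(1/2479164) = 1456393/826388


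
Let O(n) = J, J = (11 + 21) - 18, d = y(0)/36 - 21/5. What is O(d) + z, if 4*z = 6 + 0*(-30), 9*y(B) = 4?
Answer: 31/2 ≈ 15.500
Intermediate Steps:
y(B) = 4/9 (y(B) = (⅑)*4 = 4/9)
d = -1696/405 (d = (4/9)/36 - 21/5 = (4/9)*(1/36) - 21*⅕ = 1/81 - 21/5 = -1696/405 ≈ -4.1877)
J = 14 (J = 32 - 18 = 14)
z = 3/2 (z = (6 + 0*(-30))/4 = (6 + 0)/4 = (¼)*6 = 3/2 ≈ 1.5000)
O(n) = 14
O(d) + z = 14 + 3/2 = 31/2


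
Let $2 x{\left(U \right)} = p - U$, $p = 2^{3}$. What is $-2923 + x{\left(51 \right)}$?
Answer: $- \frac{5889}{2} \approx -2944.5$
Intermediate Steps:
$p = 8$
$x{\left(U \right)} = 4 - \frac{U}{2}$ ($x{\left(U \right)} = \frac{8 - U}{2} = 4 - \frac{U}{2}$)
$-2923 + x{\left(51 \right)} = -2923 + \left(4 - \frac{51}{2}\right) = -2923 - \frac{43}{2} = - \frac{5889}{2}$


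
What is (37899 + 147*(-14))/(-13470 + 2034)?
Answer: -11947/3812 ≈ -3.1340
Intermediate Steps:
(37899 + 147*(-14))/(-13470 + 2034) = (37899 - 2058)/(-11436) = 35841*(-1/11436) = -11947/3812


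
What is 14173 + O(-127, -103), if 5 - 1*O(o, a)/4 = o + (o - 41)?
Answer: 15373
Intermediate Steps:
O(o, a) = 184 - 8*o (O(o, a) = 20 - 4*(o + (o - 41)) = 20 - 4*(o + (-41 + o)) = 20 - 4*(-41 + 2*o) = 20 + (164 - 8*o) = 184 - 8*o)
14173 + O(-127, -103) = 14173 + (184 - 8*(-127)) = 14173 + (184 + 1016) = 14173 + 1200 = 15373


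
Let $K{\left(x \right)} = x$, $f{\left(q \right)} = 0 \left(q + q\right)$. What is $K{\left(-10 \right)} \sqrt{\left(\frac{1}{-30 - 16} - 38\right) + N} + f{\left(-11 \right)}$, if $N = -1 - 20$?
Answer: $- \frac{5 i \sqrt{124890}}{23} \approx - 76.826 i$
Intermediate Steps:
$f{\left(q \right)} = 0$ ($f{\left(q \right)} = 0 \cdot 2 q = 0$)
$N = -21$
$K{\left(-10 \right)} \sqrt{\left(\frac{1}{-30 - 16} - 38\right) + N} + f{\left(-11 \right)} = - 10 \sqrt{\left(\frac{1}{-30 - 16} - 38\right) - 21} + 0 = - 10 \sqrt{\left(\frac{1}{-46} - 38\right) - 21} + 0 = - 10 \sqrt{\left(- \frac{1}{46} - 38\right) - 21} + 0 = - 10 \sqrt{- \frac{1749}{46} - 21} + 0 = - 10 \sqrt{- \frac{2715}{46}} + 0 = - 10 \frac{i \sqrt{124890}}{46} + 0 = - \frac{5 i \sqrt{124890}}{23} + 0 = - \frac{5 i \sqrt{124890}}{23}$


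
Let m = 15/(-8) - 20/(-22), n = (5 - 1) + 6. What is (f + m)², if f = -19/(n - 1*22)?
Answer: 26569/69696 ≈ 0.38121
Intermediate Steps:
n = 10 (n = 4 + 6 = 10)
m = -85/88 (m = 15*(-⅛) - 20*(-1/22) = -15/8 + 10/11 = -85/88 ≈ -0.96591)
f = 19/12 (f = -19/(10 - 1*22) = -19/(10 - 22) = -19/(-12) = -19*(-1/12) = 19/12 ≈ 1.5833)
(f + m)² = (19/12 - 85/88)² = (163/264)² = 26569/69696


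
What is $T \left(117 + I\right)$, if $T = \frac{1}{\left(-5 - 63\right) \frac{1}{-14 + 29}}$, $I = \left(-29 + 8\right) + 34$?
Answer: $- \frac{975}{34} \approx -28.676$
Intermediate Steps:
$I = 13$ ($I = -21 + 34 = 13$)
$T = - \frac{15}{68}$ ($T = \frac{1}{\left(-68\right) \frac{1}{15}} = \frac{1}{- \frac{68}{15}} = - \frac{15}{68} \approx -0.22059$)
$T \left(117 + I\right) = - \frac{15 \left(117 + 13\right)}{68} = \left(- \frac{15}{68}\right) 130 = - \frac{975}{34}$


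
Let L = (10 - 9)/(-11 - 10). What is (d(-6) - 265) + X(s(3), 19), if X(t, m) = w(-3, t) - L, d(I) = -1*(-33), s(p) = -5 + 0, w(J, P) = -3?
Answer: -4934/21 ≈ -234.95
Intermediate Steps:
s(p) = -5
d(I) = 33
L = -1/21 (L = 1/(-21) = 1*(-1/21) = -1/21 ≈ -0.047619)
X(t, m) = -62/21 (X(t, m) = -3 - 1*(-1/21) = -3 + 1/21 = -62/21)
(d(-6) - 265) + X(s(3), 19) = (33 - 265) - 62/21 = -232 - 62/21 = -4934/21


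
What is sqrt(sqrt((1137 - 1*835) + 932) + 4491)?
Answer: sqrt(4491 + sqrt(1234)) ≈ 67.276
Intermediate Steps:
sqrt(sqrt((1137 - 1*835) + 932) + 4491) = sqrt(sqrt((1137 - 835) + 932) + 4491) = sqrt(sqrt(302 + 932) + 4491) = sqrt(sqrt(1234) + 4491) = sqrt(4491 + sqrt(1234))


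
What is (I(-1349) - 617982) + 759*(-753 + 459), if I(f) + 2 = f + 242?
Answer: -842237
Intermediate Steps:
I(f) = 240 + f (I(f) = -2 + (f + 242) = -2 + (242 + f) = 240 + f)
(I(-1349) - 617982) + 759*(-753 + 459) = ((240 - 1349) - 617982) + 759*(-753 + 459) = (-1109 - 617982) + 759*(-294) = -619091 - 223146 = -842237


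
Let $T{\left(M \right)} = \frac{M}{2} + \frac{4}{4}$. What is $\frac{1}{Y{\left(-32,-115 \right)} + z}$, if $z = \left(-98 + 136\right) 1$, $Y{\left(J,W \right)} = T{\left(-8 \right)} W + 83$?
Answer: $\frac{1}{466} \approx 0.0021459$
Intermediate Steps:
$T{\left(M \right)} = 1 + \frac{M}{2}$ ($T{\left(M \right)} = M \frac{1}{2} + 4 \cdot \frac{1}{4} = \frac{M}{2} + 1 = 1 + \frac{M}{2}$)
$Y{\left(J,W \right)} = 83 - 3 W$ ($Y{\left(J,W \right)} = \left(1 + \frac{1}{2} \left(-8\right)\right) W + 83 = \left(1 - 4\right) W + 83 = - 3 W + 83 = 83 - 3 W$)
$z = 38$ ($z = 38 \cdot 1 = 38$)
$\frac{1}{Y{\left(-32,-115 \right)} + z} = \frac{1}{\left(83 - -345\right) + 38} = \frac{1}{\left(83 + 345\right) + 38} = \frac{1}{428 + 38} = \frac{1}{466}$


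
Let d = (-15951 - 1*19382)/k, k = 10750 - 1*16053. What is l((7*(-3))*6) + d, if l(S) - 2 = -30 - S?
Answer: 555027/5303 ≈ 104.66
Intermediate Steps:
l(S) = -28 - S (l(S) = 2 + (-30 - S) = -28 - S)
k = -5303 (k = 10750 - 16053 = -5303)
d = 35333/5303 (d = (-15951 - 1*19382)/(-5303) = (-15951 - 19382)*(-1/5303) = -35333*(-1/5303) = 35333/5303 ≈ 6.6628)
l((7*(-3))*6) + d = (-28 - 7*(-3)*6) + 35333/5303 = (-28 - (-21)*6) + 35333/5303 = (-28 - 1*(-126)) + 35333/5303 = (-28 + 126) + 35333/5303 = 98 + 35333/5303 = 555027/5303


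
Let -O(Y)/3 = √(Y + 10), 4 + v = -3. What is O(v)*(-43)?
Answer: 129*√3 ≈ 223.43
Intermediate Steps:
v = -7 (v = -4 - 3 = -7)
O(Y) = -3*√(10 + Y) (O(Y) = -3*√(Y + 10) = -3*√(10 + Y))
O(v)*(-43) = -3*√(10 - 7)*(-43) = -3*√3*(-43) = 129*√3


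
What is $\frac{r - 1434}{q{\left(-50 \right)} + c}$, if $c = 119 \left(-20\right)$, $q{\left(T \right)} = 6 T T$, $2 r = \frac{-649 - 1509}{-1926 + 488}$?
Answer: $- \frac{2061013}{18147560} \approx -0.11357$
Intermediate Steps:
$r = \frac{1079}{1438}$ ($r = \frac{\left(-649 - 1509\right) \frac{1}{-1926 + 488}}{2} = \frac{\left(-2158\right) \frac{1}{-1438}}{2} = \frac{\left(-2158\right) \left(- \frac{1}{1438}\right)}{2} = \frac{1}{2} \cdot \frac{1079}{719} = \frac{1079}{1438} \approx 0.75035$)
$q{\left(T \right)} = 6 T^{2}$
$c = -2380$
$\frac{r - 1434}{q{\left(-50 \right)} + c} = \frac{\frac{1079}{1438} - 1434}{6 \left(-50\right)^{2} - 2380} = - \frac{2061013}{1438 \left(6 \cdot 2500 - 2380\right)} = - \frac{2061013}{1438 \left(15000 - 2380\right)} = - \frac{2061013}{1438 \cdot 12620} = \left(- \frac{2061013}{1438}\right) \frac{1}{12620} = - \frac{2061013}{18147560}$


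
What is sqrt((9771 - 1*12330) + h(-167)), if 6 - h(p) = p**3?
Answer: sqrt(4654910) ≈ 2157.5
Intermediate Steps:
h(p) = 6 - p**3
sqrt((9771 - 1*12330) + h(-167)) = sqrt((9771 - 1*12330) + (6 - 1*(-167)**3)) = sqrt((9771 - 12330) + (6 - 1*(-4657463))) = sqrt(-2559 + (6 + 4657463)) = sqrt(-2559 + 4657469) = sqrt(4654910)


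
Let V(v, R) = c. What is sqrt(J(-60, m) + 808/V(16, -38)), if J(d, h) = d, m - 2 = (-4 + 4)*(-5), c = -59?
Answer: 2*I*sqrt(64133)/59 ≈ 8.5846*I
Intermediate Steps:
V(v, R) = -59
m = 2 (m = 2 + (-4 + 4)*(-5) = 2 + 0*(-5) = 2 + 0 = 2)
sqrt(J(-60, m) + 808/V(16, -38)) = sqrt(-60 + 808/(-59)) = sqrt(-60 + 808*(-1/59)) = sqrt(-60 - 808/59) = sqrt(-4348/59) = 2*I*sqrt(64133)/59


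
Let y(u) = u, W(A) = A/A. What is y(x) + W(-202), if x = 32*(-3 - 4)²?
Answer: 1569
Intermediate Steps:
W(A) = 1
x = 1568 (x = 32*(-7)² = 32*49 = 1568)
y(x) + W(-202) = 1568 + 1 = 1569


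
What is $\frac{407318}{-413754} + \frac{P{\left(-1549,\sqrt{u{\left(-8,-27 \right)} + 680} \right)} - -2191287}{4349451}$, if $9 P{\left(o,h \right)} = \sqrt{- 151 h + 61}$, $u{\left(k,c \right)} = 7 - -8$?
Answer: $- \frac{144159320170}{299933791509} + \frac{\sqrt{61 - 151 \sqrt{695}}}{39145059} \approx -0.48064 + 1.5994 \cdot 10^{-6} i$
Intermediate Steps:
$u{\left(k,c \right)} = 15$ ($u{\left(k,c \right)} = 7 + 8 = 15$)
$P{\left(o,h \right)} = \frac{\sqrt{61 - 151 h}}{9}$ ($P{\left(o,h \right)} = \frac{\sqrt{- 151 h + 61}}{9} = \frac{\sqrt{61 - 151 h}}{9}$)
$\frac{407318}{-413754} + \frac{P{\left(-1549,\sqrt{u{\left(-8,-27 \right)} + 680} \right)} - -2191287}{4349451} = \frac{407318}{-413754} + \frac{\frac{\sqrt{61 - 151 \sqrt{15 + 680}}}{9} - -2191287}{4349451} = 407318 \left(- \frac{1}{413754}\right) + \left(\frac{\sqrt{61 - 151 \sqrt{695}}}{9} + 2191287\right) \frac{1}{4349451} = - \frac{203659}{206877} + \left(2191287 + \frac{\sqrt{61 - 151 \sqrt{695}}}{9}\right) \frac{1}{4349451} = - \frac{203659}{206877} + \left(\frac{730429}{1449817} + \frac{\sqrt{61 - 151 \sqrt{695}}}{39145059}\right) = - \frac{144159320170}{299933791509} + \frac{\sqrt{61 - 151 \sqrt{695}}}{39145059}$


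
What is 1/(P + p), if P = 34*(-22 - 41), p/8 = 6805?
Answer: 1/52298 ≈ 1.9121e-5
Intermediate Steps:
p = 54440 (p = 8*6805 = 54440)
P = -2142 (P = 34*(-63) = -2142)
1/(P + p) = 1/(-2142 + 54440) = 1/52298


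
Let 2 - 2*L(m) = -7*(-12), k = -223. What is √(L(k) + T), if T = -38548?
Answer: I*√38589 ≈ 196.44*I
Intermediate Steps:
L(m) = -41 (L(m) = 1 - (-7)*(-12)/2 = 1 - ½*84 = 1 - 42 = -41)
√(L(k) + T) = √(-41 - 38548) = √(-38589) = I*√38589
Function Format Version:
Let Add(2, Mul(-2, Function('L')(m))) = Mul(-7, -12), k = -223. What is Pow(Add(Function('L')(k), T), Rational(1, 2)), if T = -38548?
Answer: Mul(I, Pow(38589, Rational(1, 2))) ≈ Mul(196.44, I)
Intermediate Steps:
Function('L')(m) = -41 (Function('L')(m) = Add(1, Mul(Rational(-1, 2), Mul(-7, -12))) = Add(1, Mul(Rational(-1, 2), 84)) = Add(1, -42) = -41)
Pow(Add(Function('L')(k), T), Rational(1, 2)) = Pow(Add(-41, -38548), Rational(1, 2)) = Pow(-38589, Rational(1, 2)) = Mul(I, Pow(38589, Rational(1, 2)))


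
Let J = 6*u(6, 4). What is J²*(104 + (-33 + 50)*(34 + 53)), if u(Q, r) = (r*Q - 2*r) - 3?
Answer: 9630972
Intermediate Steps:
u(Q, r) = -3 - 2*r + Q*r (u(Q, r) = (Q*r - 2*r) - 3 = (-2*r + Q*r) - 3 = -3 - 2*r + Q*r)
J = 78 (J = 6*(-3 - 2*4 + 6*4) = 6*(-3 - 8 + 24) = 6*13 = 78)
J²*(104 + (-33 + 50)*(34 + 53)) = 78²*(104 + (-33 + 50)*(34 + 53)) = 6084*(104 + 17*87) = 6084*(104 + 1479) = 6084*1583 = 9630972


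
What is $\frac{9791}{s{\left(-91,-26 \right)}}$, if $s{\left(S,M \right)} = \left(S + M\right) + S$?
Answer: $- \frac{9791}{208} \approx -47.072$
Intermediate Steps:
$s{\left(S,M \right)} = M + 2 S$ ($s{\left(S,M \right)} = \left(M + S\right) + S = M + 2 S$)
$\frac{9791}{s{\left(-91,-26 \right)}} = \frac{9791}{-26 + 2 \left(-91\right)} = \frac{9791}{-26 - 182} = \frac{9791}{-208} = 9791 \left(- \frac{1}{208}\right) = - \frac{9791}{208}$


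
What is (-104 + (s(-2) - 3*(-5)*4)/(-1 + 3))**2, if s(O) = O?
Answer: 5625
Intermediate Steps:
(-104 + (s(-2) - 3*(-5)*4)/(-1 + 3))**2 = (-104 + (-2 - 3*(-5)*4)/(-1 + 3))**2 = (-104 + (-2 + 15*4)/2)**2 = (-104 + (-2 + 60)/2)**2 = (-104 + (1/2)*58)**2 = (-104 + 29)**2 = (-75)**2 = 5625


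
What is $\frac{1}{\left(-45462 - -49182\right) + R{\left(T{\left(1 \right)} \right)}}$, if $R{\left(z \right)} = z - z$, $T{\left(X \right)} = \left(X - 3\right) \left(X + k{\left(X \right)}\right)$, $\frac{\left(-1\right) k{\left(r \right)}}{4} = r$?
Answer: $\frac{1}{3720} \approx 0.00026882$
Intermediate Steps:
$k{\left(r \right)} = - 4 r$
$T{\left(X \right)} = - 3 X \left(-3 + X\right)$ ($T{\left(X \right)} = \left(X - 3\right) \left(X - 4 X\right) = \left(-3 + X\right) \left(- 3 X\right) = - 3 X \left(-3 + X\right)$)
$R{\left(z \right)} = 0$
$\frac{1}{\left(-45462 - -49182\right) + R{\left(T{\left(1 \right)} \right)}} = \frac{1}{\left(-45462 - -49182\right) + 0} = \frac{1}{\left(-45462 + 49182\right) + 0} = \frac{1}{3720 + 0} = \frac{1}{3720}$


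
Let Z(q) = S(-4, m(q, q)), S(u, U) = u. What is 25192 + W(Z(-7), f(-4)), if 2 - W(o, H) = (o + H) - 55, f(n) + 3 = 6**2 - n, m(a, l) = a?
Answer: 25216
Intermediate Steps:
f(n) = 33 - n (f(n) = -3 + (6**2 - n) = -3 + (36 - n) = 33 - n)
Z(q) = -4
W(o, H) = 57 - H - o (W(o, H) = 2 - ((o + H) - 55) = 2 - ((H + o) - 55) = 2 - (-55 + H + o) = 2 + (55 - H - o) = 57 - H - o)
25192 + W(Z(-7), f(-4)) = 25192 + (57 - (33 - 1*(-4)) - 1*(-4)) = 25192 + (57 - (33 + 4) + 4) = 25192 + (57 - 1*37 + 4) = 25192 + (57 - 37 + 4) = 25192 + 24 = 25216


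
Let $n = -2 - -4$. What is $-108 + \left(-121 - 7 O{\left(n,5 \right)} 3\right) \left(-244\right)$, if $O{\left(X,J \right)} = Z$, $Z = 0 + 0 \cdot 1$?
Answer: $29416$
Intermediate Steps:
$n = 2$ ($n = -2 + 4 = 2$)
$Z = 0$ ($Z = 0 + 0 = 0$)
$O{\left(X,J \right)} = 0$
$-108 + \left(-121 - 7 O{\left(n,5 \right)} 3\right) \left(-244\right) = -108 + \left(-121 - 7 \cdot 0 \cdot 3\right) \left(-244\right) = -108 + \left(-121 - 0 \cdot 3\right) \left(-244\right) = -108 + \left(-121 - 0\right) \left(-244\right) = -108 + \left(-121 + 0\right) \left(-244\right) = -108 - -29524 = -108 + 29524 = 29416$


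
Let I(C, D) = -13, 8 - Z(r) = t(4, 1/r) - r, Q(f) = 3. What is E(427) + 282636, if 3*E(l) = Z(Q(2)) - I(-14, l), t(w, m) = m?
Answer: 2543795/9 ≈ 2.8264e+5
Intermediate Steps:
Z(r) = 8 + r - 1/r (Z(r) = 8 - (1/r - r) = 8 + (r - 1/r) = 8 + r - 1/r)
E(l) = 71/9 (E(l) = ((8 + 3 - 1/3) - 1*(-13))/3 = ((8 + 3 - 1*1/3) + 13)/3 = ((8 + 3 - 1/3) + 13)/3 = (32/3 + 13)/3 = (1/3)*(71/3) = 71/9)
E(427) + 282636 = 71/9 + 282636 = 2543795/9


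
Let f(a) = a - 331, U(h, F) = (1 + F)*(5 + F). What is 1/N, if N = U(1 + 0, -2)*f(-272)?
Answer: 1/1809 ≈ 0.00055279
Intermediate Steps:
f(a) = -331 + a
N = 1809 (N = (5 + (-2)² + 6*(-2))*(-331 - 272) = (5 + 4 - 12)*(-603) = -3*(-603) = 1809)
1/N = 1/1809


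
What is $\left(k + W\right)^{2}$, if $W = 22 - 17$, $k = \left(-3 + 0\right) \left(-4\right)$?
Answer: $289$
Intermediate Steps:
$k = 12$ ($k = \left(-3\right) \left(-4\right) = 12$)
$W = 5$ ($W = 22 - 17 = 5$)
$\left(k + W\right)^{2} = \left(12 + 5\right)^{2} = 17^{2} = 289$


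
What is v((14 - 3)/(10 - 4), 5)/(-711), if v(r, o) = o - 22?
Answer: 17/711 ≈ 0.023910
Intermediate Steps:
v(r, o) = -22 + o
v((14 - 3)/(10 - 4), 5)/(-711) = (-22 + 5)/(-711) = -17*(-1/711) = 17/711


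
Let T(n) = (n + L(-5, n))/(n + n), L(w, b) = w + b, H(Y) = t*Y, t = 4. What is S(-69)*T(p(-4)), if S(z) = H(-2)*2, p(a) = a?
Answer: -26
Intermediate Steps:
H(Y) = 4*Y
L(w, b) = b + w
T(n) = (-5 + 2*n)/(2*n) (T(n) = (n + (n - 5))/(n + n) = (n + (-5 + n))/((2*n)) = (-5 + 2*n)*(1/(2*n)) = (-5 + 2*n)/(2*n))
S(z) = -16 (S(z) = (4*(-2))*2 = -8*2 = -16)
S(-69)*T(p(-4)) = -16*(-5/2 - 4)/(-4) = -(-4)*(-13)/2 = -16*13/8 = -26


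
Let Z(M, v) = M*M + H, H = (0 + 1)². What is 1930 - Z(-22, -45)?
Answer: 1445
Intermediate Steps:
H = 1 (H = 1² = 1)
Z(M, v) = 1 + M² (Z(M, v) = M*M + 1 = M² + 1 = 1 + M²)
1930 - Z(-22, -45) = 1930 - (1 + (-22)²) = 1930 - (1 + 484) = 1930 - 1*485 = 1930 - 485 = 1445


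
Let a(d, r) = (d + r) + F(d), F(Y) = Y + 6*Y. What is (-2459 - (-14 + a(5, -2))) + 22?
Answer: -2461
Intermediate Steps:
F(Y) = 7*Y
a(d, r) = r + 8*d (a(d, r) = (d + r) + 7*d = r + 8*d)
(-2459 - (-14 + a(5, -2))) + 22 = (-2459 - (-14 + (-2 + 8*5))) + 22 = (-2459 - (-14 + (-2 + 40))) + 22 = (-2459 - (-14 + 38)) + 22 = (-2459 - 1*24) + 22 = (-2459 - 24) + 22 = -2483 + 22 = -2461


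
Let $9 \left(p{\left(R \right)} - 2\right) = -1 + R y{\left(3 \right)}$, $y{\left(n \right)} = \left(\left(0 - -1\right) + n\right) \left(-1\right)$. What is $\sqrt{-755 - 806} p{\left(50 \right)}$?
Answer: $- \frac{61 i \sqrt{1561}}{3} \approx - 803.36 i$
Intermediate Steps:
$y{\left(n \right)} = -1 - n$ ($y{\left(n \right)} = \left(\left(0 + 1\right) + n\right) \left(-1\right) = \left(1 + n\right) \left(-1\right) = -1 - n$)
$p{\left(R \right)} = \frac{17}{9} - \frac{4 R}{9}$ ($p{\left(R \right)} = 2 + \frac{-1 + R \left(-1 - 3\right)}{9} = 2 + \frac{-1 + R \left(-4\right)}{9} = 2 + \frac{-1 - 4 R}{9} = 2 - \left(\frac{1}{9} + \frac{4 R}{9}\right) = \frac{17}{9} - \frac{4 R}{9}$)
$\sqrt{-755 - 806} p{\left(50 \right)} = \sqrt{-755 - 806} \left(\frac{17}{9} - \frac{200}{9}\right) = \sqrt{-1561} \left(\frac{17}{9} - \frac{200}{9}\right) = i \sqrt{1561} \left(- \frac{61}{3}\right) = - \frac{61 i \sqrt{1561}}{3}$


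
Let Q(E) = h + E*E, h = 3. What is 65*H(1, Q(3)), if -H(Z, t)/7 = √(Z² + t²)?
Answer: -455*√145 ≈ -5478.9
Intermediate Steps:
Q(E) = 3 + E² (Q(E) = 3 + E*E = 3 + E²)
H(Z, t) = -7*√(Z² + t²)
65*H(1, Q(3)) = 65*(-7*√(1² + (3 + 3²)²)) = 65*(-7*√(1 + (3 + 9)²)) = 65*(-7*√(1 + 12²)) = 65*(-7*√(1 + 144)) = 65*(-7*√145) = -455*√145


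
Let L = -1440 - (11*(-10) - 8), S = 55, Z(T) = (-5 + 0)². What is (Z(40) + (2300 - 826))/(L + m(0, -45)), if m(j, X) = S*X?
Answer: -1499/3797 ≈ -0.39479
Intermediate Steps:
Z(T) = 25 (Z(T) = (-5)² = 25)
m(j, X) = 55*X
L = -1322 (L = -1440 - (-110 - 8) = -1440 - 1*(-118) = -1440 + 118 = -1322)
(Z(40) + (2300 - 826))/(L + m(0, -45)) = (25 + (2300 - 826))/(-1322 + 55*(-45)) = (25 + 1474)/(-1322 - 2475) = 1499/(-3797) = 1499*(-1/3797) = -1499/3797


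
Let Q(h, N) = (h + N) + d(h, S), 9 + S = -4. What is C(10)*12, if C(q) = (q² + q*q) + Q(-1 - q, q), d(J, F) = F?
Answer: 2232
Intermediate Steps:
S = -13 (S = -9 - 4 = -13)
Q(h, N) = -13 + N + h (Q(h, N) = (h + N) - 13 = (N + h) - 13 = -13 + N + h)
C(q) = -14 + 2*q² (C(q) = (q² + q*q) + (-13 + q + (-1 - q)) = (q² + q²) - 14 = 2*q² - 14 = -14 + 2*q²)
C(10)*12 = (-14 + 2*10²)*12 = (-14 + 2*100)*12 = (-14 + 200)*12 = 186*12 = 2232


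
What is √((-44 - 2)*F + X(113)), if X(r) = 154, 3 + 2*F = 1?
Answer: 10*√2 ≈ 14.142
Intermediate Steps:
F = -1 (F = -3/2 + (½)*1 = -3/2 + ½ = -1)
√((-44 - 2)*F + X(113)) = √((-44 - 2)*(-1) + 154) = √(-46*(-1) + 154) = √(46 + 154) = √200 = 10*√2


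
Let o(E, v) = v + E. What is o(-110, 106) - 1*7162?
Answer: -7166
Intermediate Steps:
o(E, v) = E + v
o(-110, 106) - 1*7162 = (-110 + 106) - 1*7162 = -4 - 7162 = -7166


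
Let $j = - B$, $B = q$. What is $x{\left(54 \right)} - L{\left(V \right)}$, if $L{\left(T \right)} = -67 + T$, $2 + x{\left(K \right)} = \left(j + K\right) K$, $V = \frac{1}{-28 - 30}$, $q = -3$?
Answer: $\frac{182295}{58} \approx 3143.0$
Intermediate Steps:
$B = -3$
$j = 3$ ($j = \left(-1\right) \left(-3\right) = 3$)
$V = - \frac{1}{58}$ ($V = \frac{1}{-58} = - \frac{1}{58} \approx -0.017241$)
$x{\left(K \right)} = -2 + K \left(3 + K\right)$ ($x{\left(K \right)} = -2 + \left(3 + K\right) K = -2 + K \left(3 + K\right)$)
$x{\left(54 \right)} - L{\left(V \right)} = \left(-2 + 54^{2} + 3 \cdot 54\right) - \left(-67 - \frac{1}{58}\right) = \left(-2 + 2916 + 162\right) - - \frac{3887}{58} = 3076 + \frac{3887}{58} = \frac{182295}{58}$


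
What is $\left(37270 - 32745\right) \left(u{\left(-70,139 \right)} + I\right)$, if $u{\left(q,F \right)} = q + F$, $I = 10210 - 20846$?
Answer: $-47815675$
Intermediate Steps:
$I = -10636$ ($I = 10210 - 20846 = -10636$)
$u{\left(q,F \right)} = F + q$
$\left(37270 - 32745\right) \left(u{\left(-70,139 \right)} + I\right) = \left(37270 - 32745\right) \left(\left(139 - 70\right) - 10636\right) = 4525 \left(69 - 10636\right) = 4525 \left(-10567\right) = -47815675$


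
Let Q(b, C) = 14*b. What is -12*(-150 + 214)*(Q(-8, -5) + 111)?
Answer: 768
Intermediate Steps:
-12*(-150 + 214)*(Q(-8, -5) + 111) = -12*(-150 + 214)*(14*(-8) + 111) = -768*(-112 + 111) = -768*(-1) = -12*(-64) = 768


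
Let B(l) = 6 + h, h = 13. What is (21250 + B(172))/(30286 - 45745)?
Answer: -21269/15459 ≈ -1.3758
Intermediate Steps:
B(l) = 19 (B(l) = 6 + 13 = 19)
(21250 + B(172))/(30286 - 45745) = (21250 + 19)/(30286 - 45745) = 21269/(-15459) = 21269*(-1/15459) = -21269/15459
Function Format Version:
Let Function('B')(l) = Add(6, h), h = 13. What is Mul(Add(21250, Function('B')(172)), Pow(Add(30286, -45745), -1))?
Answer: Rational(-21269, 15459) ≈ -1.3758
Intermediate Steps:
Function('B')(l) = 19 (Function('B')(l) = Add(6, 13) = 19)
Mul(Add(21250, Function('B')(172)), Pow(Add(30286, -45745), -1)) = Mul(Add(21250, 19), Pow(Add(30286, -45745), -1)) = Mul(21269, Pow(-15459, -1)) = Mul(21269, Rational(-1, 15459)) = Rational(-21269, 15459)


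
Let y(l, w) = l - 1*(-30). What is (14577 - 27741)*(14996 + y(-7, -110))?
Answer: -197710116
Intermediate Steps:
y(l, w) = 30 + l (y(l, w) = l + 30 = 30 + l)
(14577 - 27741)*(14996 + y(-7, -110)) = (14577 - 27741)*(14996 + (30 - 7)) = -13164*(14996 + 23) = -13164*15019 = -197710116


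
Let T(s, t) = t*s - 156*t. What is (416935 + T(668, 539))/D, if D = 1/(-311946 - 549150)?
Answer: -596656001688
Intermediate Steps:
T(s, t) = -156*t + s*t (T(s, t) = s*t - 156*t = -156*t + s*t)
D = -1/861096 (D = 1/(-861096) = -1/861096 ≈ -1.1613e-6)
(416935 + T(668, 539))/D = (416935 + 539*(-156 + 668))/(-1/861096) = (416935 + 539*512)*(-861096) = (416935 + 275968)*(-861096) = 692903*(-861096) = -596656001688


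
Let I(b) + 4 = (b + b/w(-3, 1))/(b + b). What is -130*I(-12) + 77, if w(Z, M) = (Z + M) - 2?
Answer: 2193/4 ≈ 548.25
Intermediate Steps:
w(Z, M) = -2 + M + Z (w(Z, M) = (M + Z) - 2 = -2 + M + Z)
I(b) = -29/8 (I(b) = -4 + (b + b/(-2 + 1 - 3))/(b + b) = -4 + (b + b/(-4))/((2*b)) = -4 + (b + b*(-¼))*(1/(2*b)) = -4 + (b - b/4)*(1/(2*b)) = -4 + (3*b/4)*(1/(2*b)) = -4 + 3/8 = -29/8)
-130*I(-12) + 77 = -130*(-29/8) + 77 = 1885/4 + 77 = 2193/4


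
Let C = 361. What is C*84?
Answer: 30324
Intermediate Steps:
C*84 = 361*84 = 30324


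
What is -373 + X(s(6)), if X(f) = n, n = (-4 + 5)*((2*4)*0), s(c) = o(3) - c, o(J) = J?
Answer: -373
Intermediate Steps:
s(c) = 3 - c
n = 0 (n = 1*(8*0) = 1*0 = 0)
X(f) = 0
-373 + X(s(6)) = -373 + 0 = -373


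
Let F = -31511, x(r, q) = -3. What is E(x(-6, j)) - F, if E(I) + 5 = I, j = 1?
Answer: 31503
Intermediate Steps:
E(I) = -5 + I
E(x(-6, j)) - F = (-5 - 3) - 1*(-31511) = -8 + 31511 = 31503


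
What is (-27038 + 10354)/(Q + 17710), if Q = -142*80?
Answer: -8342/3175 ≈ -2.6274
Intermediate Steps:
Q = -11360
(-27038 + 10354)/(Q + 17710) = (-27038 + 10354)/(-11360 + 17710) = -16684/6350 = -16684*1/6350 = -8342/3175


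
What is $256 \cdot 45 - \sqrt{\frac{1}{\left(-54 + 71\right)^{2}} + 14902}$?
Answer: $11520 - \frac{\sqrt{4306679}}{17} \approx 11398.0$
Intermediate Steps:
$256 \cdot 45 - \sqrt{\frac{1}{\left(-54 + 71\right)^{2}} + 14902} = 11520 - \sqrt{\frac{1}{17^{2}} + 14902} = 11520 - \sqrt{\frac{1}{289} + 14902} = 11520 - \sqrt{\frac{4306679}{289}} = 11520 - \frac{\sqrt{4306679}}{17}$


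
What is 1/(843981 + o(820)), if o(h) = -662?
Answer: 1/843319 ≈ 1.1858e-6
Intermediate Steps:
1/(843981 + o(820)) = 1/(843981 - 662) = 1/843319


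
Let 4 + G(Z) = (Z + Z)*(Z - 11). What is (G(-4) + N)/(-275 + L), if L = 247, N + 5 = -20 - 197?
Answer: 53/14 ≈ 3.7857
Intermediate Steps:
N = -222 (N = -5 + (-20 - 197) = -5 - 217 = -222)
G(Z) = -4 + 2*Z*(-11 + Z) (G(Z) = -4 + (Z + Z)*(Z - 11) = -4 + (2*Z)*(-11 + Z) = -4 + 2*Z*(-11 + Z))
(G(-4) + N)/(-275 + L) = ((-4 - 22*(-4) + 2*(-4)²) - 222)/(-275 + 247) = ((-4 + 88 + 2*16) - 222)/(-28) = ((-4 + 88 + 32) - 222)*(-1/28) = (116 - 222)*(-1/28) = -106*(-1/28) = 53/14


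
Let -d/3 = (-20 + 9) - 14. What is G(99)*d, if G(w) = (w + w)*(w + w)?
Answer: 2940300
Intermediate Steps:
G(w) = 4*w² (G(w) = (2*w)*(2*w) = 4*w²)
d = 75 (d = -3*((-20 + 9) - 14) = -3*(-11 - 14) = -3*(-25) = 75)
G(99)*d = (4*99²)*75 = (4*9801)*75 = 39204*75 = 2940300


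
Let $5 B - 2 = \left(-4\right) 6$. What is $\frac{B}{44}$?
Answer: $- \frac{1}{10} \approx -0.1$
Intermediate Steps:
$B = - \frac{22}{5}$ ($B = \frac{2}{5} + \frac{\left(-4\right) 6}{5} = \frac{2}{5} + \frac{1}{5} \left(-24\right) = \frac{2}{5} - \frac{24}{5} = - \frac{22}{5} \approx -4.4$)
$\frac{B}{44} = \frac{1}{44} \left(- \frac{22}{5}\right) = - \frac{1}{10}$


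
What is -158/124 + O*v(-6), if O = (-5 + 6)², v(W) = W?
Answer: -451/62 ≈ -7.2742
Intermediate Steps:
O = 1 (O = 1² = 1)
-158/124 + O*v(-6) = -158/124 + 1*(-6) = -158*1/124 - 6 = -79/62 - 6 = -451/62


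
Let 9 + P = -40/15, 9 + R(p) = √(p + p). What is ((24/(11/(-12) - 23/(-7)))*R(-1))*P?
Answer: 211680/199 - 23520*I*√2/199 ≈ 1063.7 - 167.15*I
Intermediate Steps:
R(p) = -9 + √2*√p (R(p) = -9 + √(p + p) = -9 + √(2*p) = -9 + √2*√p)
P = -35/3 (P = -9 - 40/15 = -9 - 40*1/15 = -9 - 8/3 = -35/3 ≈ -11.667)
((24/(11/(-12) - 23/(-7)))*R(-1))*P = ((24/(11/(-12) - 23/(-7)))*(-9 + √2*√(-1)))*(-35/3) = ((24/(11*(-1/12) - 23*(-⅐)))*(-9 + √2*I))*(-35/3) = ((24/(-11/12 + 23/7))*(-9 + I*√2))*(-35/3) = ((24/(199/84))*(-9 + I*√2))*(-35/3) = ((24*(84/199))*(-9 + I*√2))*(-35/3) = (2016*(-9 + I*√2)/199)*(-35/3) = (-18144/199 + 2016*I*√2/199)*(-35/3) = 211680/199 - 23520*I*√2/199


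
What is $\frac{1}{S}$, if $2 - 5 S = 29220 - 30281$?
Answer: $\frac{5}{1063} \approx 0.0047037$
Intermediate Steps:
$S = \frac{1063}{5}$ ($S = \frac{2}{5} - \frac{29220 - 30281}{5} = \frac{2}{5} - - \frac{1061}{5} = \frac{2}{5} + \frac{1061}{5} = \frac{1063}{5} \approx 212.6$)
$\frac{1}{S} = \frac{1}{\frac{1063}{5}} = \frac{5}{1063}$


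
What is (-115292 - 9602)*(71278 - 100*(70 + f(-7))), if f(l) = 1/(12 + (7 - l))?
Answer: -104356930216/13 ≈ -8.0275e+9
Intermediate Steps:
f(l) = 1/(19 - l)
(-115292 - 9602)*(71278 - 100*(70 + f(-7))) = (-115292 - 9602)*(71278 - 100*(70 - 1/(-19 - 7))) = -124894*(71278 - 100*(70 - 1/(-26))) = -124894*(71278 - 100*(70 - 1*(-1/26))) = -124894*(71278 - 100*(70 + 1/26)) = -124894*(71278 - 100*1821/26) = -124894*(71278 - 91050/13) = -124894*835564/13 = -104356930216/13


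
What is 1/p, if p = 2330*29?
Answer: 1/67570 ≈ 1.4799e-5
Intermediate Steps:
p = 67570
1/p = 1/67570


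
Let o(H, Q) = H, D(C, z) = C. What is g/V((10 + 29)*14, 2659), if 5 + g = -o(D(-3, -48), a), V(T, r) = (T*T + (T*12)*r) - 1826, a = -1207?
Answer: -1/8859029 ≈ -1.1288e-7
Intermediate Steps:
V(T, r) = -1826 + T**2 + 12*T*r (V(T, r) = (T**2 + (12*T)*r) - 1826 = (T**2 + 12*T*r) - 1826 = -1826 + T**2 + 12*T*r)
g = -2 (g = -5 - 1*(-3) = -5 + 3 = -2)
g/V((10 + 29)*14, 2659) = -2/(-1826 + ((10 + 29)*14)**2 + 12*((10 + 29)*14)*2659) = -2/(-1826 + (39*14)**2 + 12*(39*14)*2659) = -2/(-1826 + 546**2 + 12*546*2659) = -2/(-1826 + 298116 + 17421768) = -2/17718058 = -2*1/17718058 = -1/8859029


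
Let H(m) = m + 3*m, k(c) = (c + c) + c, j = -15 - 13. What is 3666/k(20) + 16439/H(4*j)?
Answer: 54669/2240 ≈ 24.406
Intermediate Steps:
j = -28
k(c) = 3*c (k(c) = 2*c + c = 3*c)
H(m) = 4*m
3666/k(20) + 16439/H(4*j) = 3666/((3*20)) + 16439/((4*(4*(-28)))) = 3666/60 + 16439/((4*(-112))) = 3666*(1/60) + 16439/(-448) = 611/10 + 16439*(-1/448) = 611/10 - 16439/448 = 54669/2240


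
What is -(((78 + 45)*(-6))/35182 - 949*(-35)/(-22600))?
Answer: 118524893/79511320 ≈ 1.4907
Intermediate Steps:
-(((78 + 45)*(-6))/35182 - 949*(-35)/(-22600)) = -((123*(-6))*(1/35182) + 33215*(-1/22600)) = -(-738*1/35182 - 6643/4520) = -(-369/17591 - 6643/4520) = -1*(-118524893/79511320) = 118524893/79511320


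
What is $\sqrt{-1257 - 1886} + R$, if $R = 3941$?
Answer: $3941 + i \sqrt{3143} \approx 3941.0 + 56.062 i$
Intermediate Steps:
$\sqrt{-1257 - 1886} + R = \sqrt{-1257 - 1886} + 3941 = \sqrt{-3143} + 3941 = i \sqrt{3143} + 3941 = 3941 + i \sqrt{3143}$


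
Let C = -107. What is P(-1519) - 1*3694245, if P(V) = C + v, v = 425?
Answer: -3693927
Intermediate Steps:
P(V) = 318 (P(V) = -107 + 425 = 318)
P(-1519) - 1*3694245 = 318 - 1*3694245 = 318 - 3694245 = -3693927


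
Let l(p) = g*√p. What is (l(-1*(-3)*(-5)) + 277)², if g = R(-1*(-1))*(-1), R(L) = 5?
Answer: 76354 - 2770*I*√15 ≈ 76354.0 - 10728.0*I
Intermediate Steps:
g = -5 (g = 5*(-1) = -5)
l(p) = -5*√p
(l(-1*(-3)*(-5)) + 277)² = (-5*I*√15 + 277)² = (277 - 5*I*√15)²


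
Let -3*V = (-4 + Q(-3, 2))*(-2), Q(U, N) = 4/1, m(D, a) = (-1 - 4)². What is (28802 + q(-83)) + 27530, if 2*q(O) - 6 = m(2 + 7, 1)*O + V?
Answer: 110595/2 ≈ 55298.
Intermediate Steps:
m(D, a) = 25 (m(D, a) = (-5)² = 25)
Q(U, N) = 4 (Q(U, N) = 4*1 = 4)
V = 0 (V = -(-4 + 4)*(-2)/3 = -0*(-2) = -⅓*0 = 0)
q(O) = 3 + 25*O/2 (q(O) = 3 + (25*O + 0)/2 = 3 + (25*O)/2 = 3 + 25*O/2)
(28802 + q(-83)) + 27530 = (28802 + (3 + (25/2)*(-83))) + 27530 = (28802 + (3 - 2075/2)) + 27530 = (28802 - 2069/2) + 27530 = 55535/2 + 27530 = 110595/2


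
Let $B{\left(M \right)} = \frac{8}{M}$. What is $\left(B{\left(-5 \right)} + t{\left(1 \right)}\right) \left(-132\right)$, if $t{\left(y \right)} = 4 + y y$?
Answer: $- \frac{2244}{5} \approx -448.8$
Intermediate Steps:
$t{\left(y \right)} = 4 + y^{2}$
$\left(B{\left(-5 \right)} + t{\left(1 \right)}\right) \left(-132\right) = \left(\frac{8}{-5} + \left(4 + 1^{2}\right)\right) \left(-132\right) = \left(8 \left(- \frac{1}{5}\right) + \left(4 + 1\right)\right) \left(-132\right) = \left(- \frac{8}{5} + 5\right) \left(-132\right) = \frac{17}{5} \left(-132\right) = - \frac{2244}{5}$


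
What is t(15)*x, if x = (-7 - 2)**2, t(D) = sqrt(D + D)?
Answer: 81*sqrt(30) ≈ 443.66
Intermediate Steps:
t(D) = sqrt(2)*sqrt(D) (t(D) = sqrt(2*D) = sqrt(2)*sqrt(D))
x = 81 (x = (-9)**2 = 81)
t(15)*x = (sqrt(2)*sqrt(15))*81 = sqrt(30)*81 = 81*sqrt(30)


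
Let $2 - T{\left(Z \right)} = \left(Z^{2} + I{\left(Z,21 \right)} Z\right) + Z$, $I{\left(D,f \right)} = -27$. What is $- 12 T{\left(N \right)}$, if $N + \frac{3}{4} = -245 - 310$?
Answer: $\frac{15518667}{4} \approx 3.8797 \cdot 10^{6}$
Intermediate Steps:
$N = - \frac{2223}{4}$ ($N = - \frac{3}{4} - 555 = - \frac{2223}{4} \approx -555.75$)
$T{\left(Z \right)} = 2 - Z^{2} + 26 Z$ ($T{\left(Z \right)} = 2 - \left(\left(Z^{2} - 27 Z\right) + Z\right) = 2 - \left(Z^{2} - 26 Z\right) = 2 - Z^{2} + 26 Z$)
$- 12 T{\left(N \right)} = - 12 \left(2 - \left(- \frac{2223}{4}\right)^{2} + 26 \left(- \frac{2223}{4}\right)\right) = - 12 \left(2 - \frac{4941729}{16} - \frac{28899}{2}\right) = \left(-12\right) \left(- \frac{5172889}{16}\right) = \frac{15518667}{4}$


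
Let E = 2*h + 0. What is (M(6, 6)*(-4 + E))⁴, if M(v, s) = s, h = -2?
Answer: 5308416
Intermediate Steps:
E = -4 (E = 2*(-2) + 0 = -4 + 0 = -4)
(M(6, 6)*(-4 + E))⁴ = (6*(-4 - 4))⁴ = (6*(-8))⁴ = (-48)⁴ = 5308416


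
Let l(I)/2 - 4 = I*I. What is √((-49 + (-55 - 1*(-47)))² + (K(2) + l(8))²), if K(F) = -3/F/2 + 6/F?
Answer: √357793/4 ≈ 149.54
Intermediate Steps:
K(F) = 9/(2*F) (K(F) = -3/F*(½) + 6/F = -3/(2*F) + 6/F = 9/(2*F))
l(I) = 8 + 2*I² (l(I) = 8 + 2*(I*I) = 8 + 2*I²)
√((-49 + (-55 - 1*(-47)))² + (K(2) + l(8))²) = √((-49 + (-55 - 1*(-47)))² + ((9/2)/2 + (8 + 2*8²))²) = √((-49 + (-55 + 47))² + ((9/2)*(½) + (8 + 2*64))²) = √((-49 - 8)² + (9/4 + (8 + 128))²) = √((-57)² + (9/4 + 136)²) = √(3249 + (553/4)²) = √(3249 + 305809/16) = √(357793/16) = √357793/4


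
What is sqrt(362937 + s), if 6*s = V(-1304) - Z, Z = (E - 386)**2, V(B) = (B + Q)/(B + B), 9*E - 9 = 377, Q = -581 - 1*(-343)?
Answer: sqrt(106393978619067)/17604 ≈ 585.93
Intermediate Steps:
Q = -238 (Q = -581 + 343 = -238)
E = 386/9 (E = 1 + (1/9)*377 = 1 + 377/9 = 386/9 ≈ 42.889)
V(B) = (-238 + B)/(2*B) (V(B) = (B - 238)/(B + B) = (-238 + B)/((2*B)) = (-238 + B)*(1/(2*B)) = (-238 + B)/(2*B))
Z = 9535744/81 (Z = (386/9 - 386)**2 = (-3088/9)**2 = 9535744/81 ≈ 1.1773e+5)
s = -12434547725/633744 (s = ((1/2)*(-238 - 1304)/(-1304) - 1*9535744/81)/6 = ((1/2)*(-1/1304)*(-1542) - 9535744/81)/6 = (771/1304 - 9535744/81)/6 = (1/6)*(-12434547725/105624) = -12434547725/633744 ≈ -19621.)
sqrt(362937 + s) = sqrt(362937 - 12434547725/633744) = sqrt(217574598403/633744) = sqrt(106393978619067)/17604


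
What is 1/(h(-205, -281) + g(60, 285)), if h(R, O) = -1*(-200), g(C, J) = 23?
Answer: 1/223 ≈ 0.0044843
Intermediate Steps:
h(R, O) = 200
1/(h(-205, -281) + g(60, 285)) = 1/(200 + 23) = 1/223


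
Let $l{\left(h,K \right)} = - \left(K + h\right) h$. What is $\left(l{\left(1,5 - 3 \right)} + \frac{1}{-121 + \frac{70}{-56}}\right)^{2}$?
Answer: $\frac{2163841}{239121} \approx 9.0491$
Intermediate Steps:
$l{\left(h,K \right)} = - h \left(K + h\right)$
$\left(l{\left(1,5 - 3 \right)} + \frac{1}{-121 + \frac{70}{-56}}\right)^{2} = \left(\left(-1\right) 1 \left(\left(5 - 3\right) + 1\right) + \frac{1}{-121 + \frac{70}{-56}}\right)^{2} = \left(\left(-1\right) 1 \left(2 + 1\right) + \frac{1}{-121 + 70 \left(- \frac{1}{56}\right)}\right)^{2} = \left(\left(-1\right) 1 \cdot 3 + \frac{1}{-121 - \frac{5}{4}}\right)^{2} = \left(-3 + \frac{1}{- \frac{489}{4}}\right)^{2} = \left(-3 - \frac{4}{489}\right)^{2} = \left(- \frac{1471}{489}\right)^{2} = \frac{2163841}{239121}$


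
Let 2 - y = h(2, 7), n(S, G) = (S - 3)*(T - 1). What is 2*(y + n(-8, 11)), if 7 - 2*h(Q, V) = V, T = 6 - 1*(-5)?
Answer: -216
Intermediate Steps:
T = 11 (T = 6 + 5 = 11)
n(S, G) = -30 + 10*S (n(S, G) = (S - 3)*(11 - 1) = (-3 + S)*10 = -30 + 10*S)
h(Q, V) = 7/2 - V/2
y = 2 (y = 2 - (7/2 - ½*7) = 2 - (7/2 - 7/2) = 2 - 1*0 = 2 + 0 = 2)
2*(y + n(-8, 11)) = 2*(2 + (-30 + 10*(-8))) = 2*(2 + (-30 - 80)) = 2*(2 - 110) = 2*(-108) = -216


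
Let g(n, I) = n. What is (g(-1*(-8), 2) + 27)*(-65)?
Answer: -2275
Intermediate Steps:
(g(-1*(-8), 2) + 27)*(-65) = (-1*(-8) + 27)*(-65) = (8 + 27)*(-65) = 35*(-65) = -2275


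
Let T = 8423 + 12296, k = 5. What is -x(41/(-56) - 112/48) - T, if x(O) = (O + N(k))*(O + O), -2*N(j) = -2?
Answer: -292565233/14112 ≈ -20732.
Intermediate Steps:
N(j) = 1 (N(j) = -1/2*(-2) = 1)
x(O) = 2*O*(1 + O) (x(O) = (O + 1)*(O + O) = (1 + O)*(2*O) = 2*O*(1 + O))
T = 20719
-x(41/(-56) - 112/48) - T = -2*(41/(-56) - 112/48)*(1 + (41/(-56) - 112/48)) - 1*20719 = -2*(41*(-1/56) - 112*1/48)*(1 + (41*(-1/56) - 112*1/48)) - 20719 = -2*(-41/56 - 7/3)*(1 + (-41/56 - 7/3)) - 20719 = -2*(-515)*(1 - 515/168)/168 - 20719 = -2*(-515)*(-347)/(168*168) - 20719 = -1*178705/14112 - 20719 = -178705/14112 - 20719 = -292565233/14112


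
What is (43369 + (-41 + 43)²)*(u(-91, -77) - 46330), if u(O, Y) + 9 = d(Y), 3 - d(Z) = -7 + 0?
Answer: -2009427717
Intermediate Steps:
d(Z) = 10 (d(Z) = 3 - (-7 + 0) = 3 - 1*(-7) = 3 + 7 = 10)
u(O, Y) = 1 (u(O, Y) = -9 + 10 = 1)
(43369 + (-41 + 43)²)*(u(-91, -77) - 46330) = (43369 + (-41 + 43)²)*(1 - 46330) = (43369 + 2²)*(-46329) = (43369 + 4)*(-46329) = 43373*(-46329) = -2009427717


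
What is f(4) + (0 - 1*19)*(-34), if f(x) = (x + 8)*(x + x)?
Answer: 742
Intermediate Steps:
f(x) = 2*x*(8 + x) (f(x) = (8 + x)*(2*x) = 2*x*(8 + x))
f(4) + (0 - 1*19)*(-34) = 2*4*(8 + 4) + (0 - 1*19)*(-34) = 2*4*12 + (0 - 19)*(-34) = 96 - 19*(-34) = 96 + 646 = 742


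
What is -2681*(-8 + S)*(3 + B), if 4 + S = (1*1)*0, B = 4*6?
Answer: 868644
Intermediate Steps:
B = 24
S = -4 (S = -4 + (1*1)*0 = -4 + 1*0 = -4 + 0 = -4)
-2681*(-8 + S)*(3 + B) = -2681*(-8 - 4)*(3 + 24) = -(-32172)*27 = -2681*(-324) = 868644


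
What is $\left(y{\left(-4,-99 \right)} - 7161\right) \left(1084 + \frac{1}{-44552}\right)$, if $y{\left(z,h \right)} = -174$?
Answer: $- \frac{354239181945}{44552} \approx -7.9511 \cdot 10^{6}$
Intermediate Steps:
$\left(y{\left(-4,-99 \right)} - 7161\right) \left(1084 + \frac{1}{-44552}\right) = \left(-174 - 7161\right) \left(1084 + \frac{1}{-44552}\right) = - 7335 \left(1084 - \frac{1}{44552}\right) = \left(-7335\right) \frac{48294367}{44552} = - \frac{354239181945}{44552}$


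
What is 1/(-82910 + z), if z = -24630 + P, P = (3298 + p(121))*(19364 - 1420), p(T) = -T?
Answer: 1/56900548 ≈ 1.7575e-8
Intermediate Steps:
P = 57008088 (P = (3298 - 1*121)*(19364 - 1420) = (3298 - 121)*17944 = 3177*17944 = 57008088)
z = 56983458 (z = -24630 + 57008088 = 56983458)
1/(-82910 + z) = 1/(-82910 + 56983458) = 1/56900548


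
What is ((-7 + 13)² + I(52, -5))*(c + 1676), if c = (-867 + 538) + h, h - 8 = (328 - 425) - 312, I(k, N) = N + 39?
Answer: 66220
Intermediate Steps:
I(k, N) = 39 + N
h = -401 (h = 8 + ((328 - 425) - 312) = 8 + (-97 - 312) = 8 - 409 = -401)
c = -730 (c = (-867 + 538) - 401 = -329 - 401 = -730)
((-7 + 13)² + I(52, -5))*(c + 1676) = ((-7 + 13)² + (39 - 5))*(-730 + 1676) = (6² + 34)*946 = (36 + 34)*946 = 70*946 = 66220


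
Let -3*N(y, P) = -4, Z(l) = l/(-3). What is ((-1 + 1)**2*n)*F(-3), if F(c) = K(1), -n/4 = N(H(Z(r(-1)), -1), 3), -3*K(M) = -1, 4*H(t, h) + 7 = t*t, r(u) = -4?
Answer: 0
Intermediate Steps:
Z(l) = -l/3 (Z(l) = l*(-1/3) = -l/3)
H(t, h) = -7/4 + t**2/4 (H(t, h) = -7/4 + (t*t)/4 = -7/4 + t**2/4)
N(y, P) = 4/3 (N(y, P) = -1/3*(-4) = 4/3)
K(M) = 1/3 (K(M) = -1/3*(-1) = 1/3)
n = -16/3 (n = -4*4/3 = -16/3 ≈ -5.3333)
F(c) = 1/3
((-1 + 1)**2*n)*F(-3) = ((-1 + 1)**2*(-16/3))*(1/3) = (0**2*(-16/3))*(1/3) = (0*(-16/3))*(1/3) = 0*(1/3) = 0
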